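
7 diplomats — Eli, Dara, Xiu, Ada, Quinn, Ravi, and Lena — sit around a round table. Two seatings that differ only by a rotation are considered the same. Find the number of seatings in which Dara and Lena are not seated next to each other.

Without the restriction there are (6)! = 720 seatings.
Seatings with Dara beside Lena: treat them as a block with 2 internal orders, giving 2 × (5)! = 240.
Subtracting, 720 − 240 = 480.

480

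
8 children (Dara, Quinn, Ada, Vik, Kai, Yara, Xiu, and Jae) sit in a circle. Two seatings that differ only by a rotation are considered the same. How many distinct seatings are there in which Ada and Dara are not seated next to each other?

All circular seatings of 8 people number (7)! = 5040.
Seatings with Ada beside Dara: treat them as a block with 2 internal orders, giving 2 × (6)! = 1440.
Subtracting, 5040 − 1440 = 3600.

3600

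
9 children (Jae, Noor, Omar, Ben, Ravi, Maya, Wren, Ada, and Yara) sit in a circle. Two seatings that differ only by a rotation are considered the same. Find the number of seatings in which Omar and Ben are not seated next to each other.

Without the restriction there are (8)! = 40320 seatings.
Seatings with Omar beside Ben: treat them as a block with 2 internal orders, giving 2 × (7)! = 10080.
Subtracting, 40320 − 10080 = 30240.

30240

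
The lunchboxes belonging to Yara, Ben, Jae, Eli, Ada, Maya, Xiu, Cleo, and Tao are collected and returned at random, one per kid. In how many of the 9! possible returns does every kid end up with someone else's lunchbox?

133496

Let Aᵢ be the assignments in which kid i gets their own lunchbox. We want the size of the complement of A₁∪…∪A_9.
By inclusion–exclusion this is Σ_{j=0}^{9} (−1)^j C(9,j)·(9−j)!.
Computing: 362880 − 362880 + 181440 − 60480 + 15120 − 3024 + 504 − 72 + 9 − 1 = 133496.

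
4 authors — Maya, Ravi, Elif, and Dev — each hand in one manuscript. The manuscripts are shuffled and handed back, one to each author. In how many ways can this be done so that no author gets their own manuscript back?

Let Aᵢ be the assignments in which author i gets their own manuscript. We want the size of the complement of A₁∪…∪A_4.
By inclusion–exclusion this is Σ_{j=0}^{4} (−1)^j C(4,j)·(4−j)!.
Computing: 24 − 24 + 12 − 4 + 1 = 9.

9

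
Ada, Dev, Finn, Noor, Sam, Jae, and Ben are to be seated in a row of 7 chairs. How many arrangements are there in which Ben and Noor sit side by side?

Treat {Ben, Noor} as a single unit. There are 6 units to order, and the pair itself can be ordered 2 ways.
That gives 2 × 6! = 2 × 720 = 1440.

1440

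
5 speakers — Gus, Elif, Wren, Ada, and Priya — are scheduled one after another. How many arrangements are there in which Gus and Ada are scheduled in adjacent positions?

Glue Gus and Ada into one block (2 internal orders), leaving 4 units to arrange in a row.
So the count is 2·(4)! = 48.

48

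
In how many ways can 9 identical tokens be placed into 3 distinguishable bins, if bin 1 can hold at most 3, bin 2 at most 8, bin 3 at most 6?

27

Ignoring the caps, the number of non-negative solutions to x_1+…+x_3 = 9 is C(11,2) = 55.
Subtract solutions that violate a single cap (substitute x_i' = x_i − (cap_i+1)): x_1 ≥ 4 gives C(7,2) = 21; x_2 ≥ 9 gives C(2,2) = 1; x_3 ≥ 7 gives C(4,2) = 6. Together 28.
No two caps can be exceeded simultaneously, so the pair terms are all 0.
By inclusion–exclusion the count is 55 − 28 + 0 = 27.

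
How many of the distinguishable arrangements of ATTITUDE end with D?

840

Fix D in the last position and arrange the remaining 7 letters.
Those 7 letters have T appearing 3 times, giving (7)!/(3!) = 840.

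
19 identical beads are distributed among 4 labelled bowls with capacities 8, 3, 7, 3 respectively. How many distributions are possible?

Without the upper bounds there are C(22,3) = 1540 ways to split 19 among 4 bowls.
Subtract solutions that violate a single cap (substitute x_i' = x_i − (cap_i+1)): x_1 ≥ 9 gives C(13,3) = 286; x_2 ≥ 4 gives C(18,3) = 816; x_3 ≥ 8 gives C(14,3) = 364; x_4 ≥ 4 gives C(18,3) = 816. Together 2282.
Add back pairs where two caps are both exceeded: 84 + 10 + 84 + 120 + 364 + 120 = 782.
Subtract triples: 0 + 10 + 0 + 20 = 30.
By inclusion–exclusion the count is 1540 − 2282 + 782 − 30 = 10.

10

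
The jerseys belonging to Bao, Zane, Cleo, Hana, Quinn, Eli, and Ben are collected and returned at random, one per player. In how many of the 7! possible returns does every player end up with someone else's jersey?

Count assignments avoiding every fixed point. For any j of the 7 players fixed to their old jersey, the other 7−j can be arranged in (7−j)! ways.
By inclusion–exclusion this is Σ_{j=0}^{7} (−1)^j C(7,j)·(7−j)!.
Computing: 5040 − 5040 + 2520 − 840 + 210 − 42 + 7 − 1 = 1854.

1854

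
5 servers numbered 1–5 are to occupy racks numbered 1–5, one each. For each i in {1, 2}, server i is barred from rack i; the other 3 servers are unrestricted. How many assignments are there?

78

Let Aᵢ (for i ∈ {1, 2}) be the placements that put server i in its forbidden rack. Any j of these fix j positions, leaving (5−j)! ways to fill the rest, and there are C(2,j) ways to pick which j.
By inclusion–exclusion, the number of valid placements is Σ_{j=0}^{2} (−1)^j C(2,j)·(5−j)!.
Computing: 120 − 48 + 6 = 78.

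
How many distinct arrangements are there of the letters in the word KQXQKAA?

630

KQXQKAA has 7 letters with A appearing twice, K appearing twice, and Q appearing twice.
The number of distinct arrangements is 7!/(2!·2!·2!) = 5040/8 = 630.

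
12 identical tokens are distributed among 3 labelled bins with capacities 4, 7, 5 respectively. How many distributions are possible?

Ignoring the caps, the number of non-negative solutions to x_1+…+x_3 = 12 is C(14,2) = 91.
Subtract solutions that violate a single cap (substitute x_i' = x_i − (cap_i+1)): x_1 ≥ 5 gives C(9,2) = 36; x_2 ≥ 8 gives C(6,2) = 15; x_3 ≥ 6 gives C(8,2) = 28. Together 79.
Add back pairs where two caps are both exceeded: 0 + 3 + 0 = 3.
By inclusion–exclusion the count is 91 − 79 + 3 = 15.

15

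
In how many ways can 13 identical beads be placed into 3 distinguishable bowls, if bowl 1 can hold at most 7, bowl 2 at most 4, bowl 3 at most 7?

20

By stars and bars, unrestricted non-negative solutions to x_1+…+x_3 = 13 number C(13+2,2) = 105.
Subtract solutions that violate a single cap (substitute x_i' = x_i − (cap_i+1)): x_1 ≥ 8 gives C(7,2) = 21; x_2 ≥ 5 gives C(10,2) = 45; x_3 ≥ 8 gives C(7,2) = 21. Together 87.
Add back pairs where two caps are both exceeded: 1 + 0 + 1 = 2.
By inclusion–exclusion the count is 105 − 87 + 2 = 20.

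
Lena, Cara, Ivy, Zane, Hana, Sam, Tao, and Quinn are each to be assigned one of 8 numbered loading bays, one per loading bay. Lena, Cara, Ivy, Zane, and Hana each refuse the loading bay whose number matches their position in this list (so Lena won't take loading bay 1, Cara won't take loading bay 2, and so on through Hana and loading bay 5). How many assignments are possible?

21234

Let Aᵢ (for 1 ≤ i ≤ 5) be the placements that put person i in their forbidden loading bay. Any j of these fix j positions, leaving (8−j)! ways to fill the rest, and there are C(5,j) ways to pick which j.
By inclusion–exclusion, the number of valid placements is Σ_{j=0}^{5} (−1)^j C(5,j)·(8−j)!.
Computing: 40320 − 25200 + 7200 − 1200 + 120 − 6 = 21234.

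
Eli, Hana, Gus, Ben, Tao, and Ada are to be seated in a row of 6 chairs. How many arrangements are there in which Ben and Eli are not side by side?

480

There are 6! = 720 arrangements in all. If Ben and Eli are adjacent, merging them into one block gives 2·(5)! = 240 arrangements.
Complementary counting: 720 − 240 = 480.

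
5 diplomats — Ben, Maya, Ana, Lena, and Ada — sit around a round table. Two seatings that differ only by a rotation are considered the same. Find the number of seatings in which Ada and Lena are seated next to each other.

12

Treat {Ada, Lena} as one unit (2 internal orders) and seat the resulting 4 units around the table: (3)! circular arrangements.
So 2 × (3)! = 2 × 6 = 12.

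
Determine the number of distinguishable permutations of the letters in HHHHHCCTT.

756

The 9 letters of HHHHHCCTT have repeats: C appearing twice, H appearing 5 times, and T appearing twice.
The number of distinct arrangements is 9!/(5!·2!·2!) = 362880/480 = 756.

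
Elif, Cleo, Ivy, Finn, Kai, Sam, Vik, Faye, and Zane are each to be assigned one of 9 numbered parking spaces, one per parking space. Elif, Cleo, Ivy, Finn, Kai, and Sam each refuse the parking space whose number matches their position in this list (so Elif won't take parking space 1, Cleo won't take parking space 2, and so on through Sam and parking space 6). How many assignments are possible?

Let Aᵢ (for 1 ≤ i ≤ 6) be the placements that put person i in their forbidden parking space. Any j of these fix j positions, leaving (9−j)! ways to fill the rest, and there are C(6,j) ways to pick which j.
By inclusion–exclusion, the number of valid placements is Σ_{j=0}^{6} (−1)^j C(6,j)·(9−j)!.
Computing: 362880 − 241920 + 75600 − 14400 + 1800 − 144 + 6 = 183822.

183822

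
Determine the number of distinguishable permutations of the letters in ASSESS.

30

ASSESS has 6 letters with S appearing 4 times.
Dividing 6! = 720 by 4! = 24 for the repeated letters gives 30.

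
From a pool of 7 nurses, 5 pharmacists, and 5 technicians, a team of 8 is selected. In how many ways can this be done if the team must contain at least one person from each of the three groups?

23275

Unrestricted: C(17,8) = 24310 ways to pick any 8 of the 17.
Selections missing a whole group: no nurses → C(10,8) = 45; no pharmacists → C(12,8) = 495; no technicians → C(12,8) = 495.
Add back selections omitting two groups (i.e. drawn from a single group): C(7,8) + C(5,8) + C(5,8) = 0.
By inclusion–exclusion: 24310 − 1035 + 0 = 23275.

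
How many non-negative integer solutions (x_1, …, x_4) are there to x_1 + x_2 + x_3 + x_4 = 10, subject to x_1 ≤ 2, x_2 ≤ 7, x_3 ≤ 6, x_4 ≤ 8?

Without the upper bounds there are C(13,3) = 286 ways to split 10 among 4 variables.
Subtract solutions that violate a single cap (substitute x_i' = x_i − (cap_i+1)): x_1 ≥ 3 gives C(10,3) = 120; x_2 ≥ 8 gives C(5,3) = 10; x_3 ≥ 7 gives C(6,3) = 20; x_4 ≥ 9 gives C(4,3) = 4. Together 154.
Add back pairs where two caps are both exceeded: 0 + 1 + 0 + 0 + 0 + 0 = 1.
By inclusion–exclusion the count is 286 − 154 + 1 = 133.

133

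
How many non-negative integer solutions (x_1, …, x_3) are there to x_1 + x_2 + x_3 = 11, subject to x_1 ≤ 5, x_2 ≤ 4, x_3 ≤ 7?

20

Ignoring the caps, the number of non-negative solutions to x_1+…+x_3 = 11 is C(13,2) = 78.
Subtract solutions that violate a single cap (substitute x_i' = x_i − (cap_i+1)): x_1 ≥ 6 gives C(7,2) = 21; x_2 ≥ 5 gives C(8,2) = 28; x_3 ≥ 8 gives C(5,2) = 10. Together 59.
Add back pairs where two caps are both exceeded: 1 + 0 + 0 = 1.
By inclusion–exclusion the count is 78 − 59 + 1 = 20.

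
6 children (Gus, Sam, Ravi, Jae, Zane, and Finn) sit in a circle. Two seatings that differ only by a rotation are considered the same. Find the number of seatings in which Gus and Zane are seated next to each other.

Treat {Gus, Zane} as one unit (2 internal orders) and seat the resulting 5 units around the table: (4)! circular arrangements.
So 2 × (4)! = 2 × 24 = 48.

48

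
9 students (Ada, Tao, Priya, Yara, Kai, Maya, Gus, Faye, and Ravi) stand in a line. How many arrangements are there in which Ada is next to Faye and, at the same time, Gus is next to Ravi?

20160

Treat {Ada,Faye} as one block (2 orders) and {Gus,Ravi} as another (2 orders).
That leaves 7 units to arrange: 2 × 2 × 7! = 4 × 5040 = 20160.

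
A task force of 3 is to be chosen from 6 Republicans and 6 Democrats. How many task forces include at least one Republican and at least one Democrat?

Unrestricted: C(12,3) = 220 ways to pick any 3 of the 12.
Subtract selections that omit an entire group: no Republicans → C(6,3) = 20; no Democrats → C(6,3) = 20.
Both groups omitted at once is impossible, so 220 − 40 = 180.

180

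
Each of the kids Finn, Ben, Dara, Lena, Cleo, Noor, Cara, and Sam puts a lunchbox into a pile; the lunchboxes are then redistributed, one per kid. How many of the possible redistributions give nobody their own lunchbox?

14833

Count assignments avoiding every fixed point. For any j of the 8 kids fixed to their own lunchbox, the other 8−j can be arranged in (8−j)! ways.
By inclusion–exclusion this is Σ_{j=0}^{8} (−1)^j C(8,j)·(8−j)!.
Computing: 40320 − 40320 + 20160 − 6720 + 1680 − 336 + 56 − 8 + 1 = 14833.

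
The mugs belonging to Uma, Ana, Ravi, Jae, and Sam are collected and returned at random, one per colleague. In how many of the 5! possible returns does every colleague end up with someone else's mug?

Count assignments avoiding every fixed point. For any j of the 5 colleagues fixed to their own mug, the other 5−j can be arranged in (5−j)! ways.
By inclusion–exclusion this is Σ_{j=0}^{5} (−1)^j C(5,j)·(5−j)!.
Computing: 120 − 120 + 60 − 20 + 5 − 1 = 44.

44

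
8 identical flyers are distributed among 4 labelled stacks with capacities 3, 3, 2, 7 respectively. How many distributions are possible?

By stars and bars, unrestricted non-negative solutions to x_1+…+x_4 = 8 number C(8+3,3) = 165.
Subtract solutions that violate a single cap (substitute x_i' = x_i − (cap_i+1)): x_1 ≥ 4 gives C(7,3) = 35; x_2 ≥ 4 gives C(7,3) = 35; x_3 ≥ 3 gives C(8,3) = 56; x_4 ≥ 8 gives C(3,3) = 1. Together 127.
Add back pairs where two caps are both exceeded: 1 + 4 + 0 + 4 + 0 + 0 = 9.
By inclusion–exclusion the count is 165 − 127 + 9 = 47.

47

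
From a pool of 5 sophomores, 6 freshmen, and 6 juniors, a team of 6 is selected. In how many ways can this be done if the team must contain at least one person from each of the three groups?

10530

Total 6-person selections from all 17: C(17,6) = 12376.
Subtract selections that omit an entire group: no sophomores → C(12,6) = 924; no freshmen → C(11,6) = 462; no juniors → C(11,6) = 462.
Add back selections omitting two groups (i.e. drawn from a single group): C(5,6) + C(6,6) + C(6,6) = 2.
By inclusion–exclusion: 12376 − 1848 + 2 = 10530.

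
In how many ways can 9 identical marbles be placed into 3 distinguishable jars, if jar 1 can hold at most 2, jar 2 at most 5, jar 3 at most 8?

17

By stars and bars, unrestricted non-negative solutions to x_1+…+x_3 = 9 number C(9+2,2) = 55.
Subtract solutions that violate a single cap (substitute x_i' = x_i − (cap_i+1)): x_1 ≥ 3 gives C(8,2) = 28; x_2 ≥ 6 gives C(5,2) = 10; x_3 ≥ 9 gives C(2,2) = 1. Together 39.
Add back pairs where two caps are both exceeded: 1 + 0 + 0 = 1.
By inclusion–exclusion the count is 55 − 39 + 1 = 17.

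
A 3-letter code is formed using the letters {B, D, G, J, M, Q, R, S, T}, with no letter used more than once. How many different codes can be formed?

504

This is a permutation of 3 out of 9: P(9,3) = 9!/6!.
9 × 8 × 7 = 504.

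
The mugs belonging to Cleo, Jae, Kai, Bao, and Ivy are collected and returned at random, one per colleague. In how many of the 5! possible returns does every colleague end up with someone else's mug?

This is the derangement count D_5: permutations of 5 items with no fixed point.
By inclusion–exclusion this is Σ_{j=0}^{5} (−1)^j C(5,j)·(5−j)!.
Computing: 120 − 120 + 60 − 20 + 5 − 1 = 44.

44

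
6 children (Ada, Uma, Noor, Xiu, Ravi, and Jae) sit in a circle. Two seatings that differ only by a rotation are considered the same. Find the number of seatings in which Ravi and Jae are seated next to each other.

48

Glue Ravi and Jae into a block (2 internal orders). Seating 5 units around a circle gives (4)! arrangements.
So 2 × (4)! = 2 × 24 = 48.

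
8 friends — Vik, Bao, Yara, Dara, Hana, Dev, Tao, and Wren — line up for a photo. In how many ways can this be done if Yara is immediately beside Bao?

Treat {Yara, Bao} as a single unit. There are 7 units to order, and the pair itself can be ordered 2 ways.
That gives 2 × 7! = 2 × 5040 = 10080.

10080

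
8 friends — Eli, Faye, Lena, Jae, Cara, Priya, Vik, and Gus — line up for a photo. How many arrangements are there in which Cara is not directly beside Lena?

There are 8! = 40320 arrangements in all. If Cara and Lena are adjacent, merging them into one block gives 2·(7)! = 10080 arrangements.
So 40320 − 10080 = 30240 arrangements keep them apart.

30240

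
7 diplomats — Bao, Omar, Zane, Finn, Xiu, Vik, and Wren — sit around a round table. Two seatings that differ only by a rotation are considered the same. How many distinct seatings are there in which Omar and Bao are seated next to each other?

240

Glue Omar and Bao into a block (2 internal orders). Seating 6 units around a circle gives (5)! arrangements.
So 2 × (5)! = 2 × 120 = 240.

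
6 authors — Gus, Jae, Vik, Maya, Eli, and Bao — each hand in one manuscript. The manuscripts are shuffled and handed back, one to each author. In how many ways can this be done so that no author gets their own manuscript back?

265

Let Aᵢ be the assignments in which author i gets their own manuscript. We want the size of the complement of A₁∪…∪A_6.
By inclusion–exclusion this is Σ_{j=0}^{6} (−1)^j C(6,j)·(6−j)!.
Computing: 720 − 720 + 360 − 120 + 30 − 6 + 1 = 265.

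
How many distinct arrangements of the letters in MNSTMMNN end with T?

140

Fix T in the last position and arrange the remaining 7 letters.
Those 7 letters have M appearing 3 times and N appearing 3 times, giving (7)!/(3!·3!) = 140.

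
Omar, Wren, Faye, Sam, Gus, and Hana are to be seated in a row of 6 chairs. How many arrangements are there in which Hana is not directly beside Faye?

480

Of the 6! = 720 arrangements, those with Hana and Faye adjacent number 2 × 5! = 240 (treat the pair as a block with 2 internal orders).
So 720 − 240 = 480 arrangements keep them apart.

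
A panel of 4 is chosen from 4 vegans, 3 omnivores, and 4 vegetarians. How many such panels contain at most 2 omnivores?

Split by how many omnivores are chosen (0 through 2).
Sum: C(3,0)·C(8,4) + C(3,1)·C(8,3) + C(3,2)·C(8,2) = 70 + 168 + 84 = 322.

322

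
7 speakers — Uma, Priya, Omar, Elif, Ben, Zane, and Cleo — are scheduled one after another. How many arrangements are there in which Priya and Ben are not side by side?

There are 7! = 5040 arrangements in all. If Priya and Ben are adjacent, merging them into one block gives 2·(6)! = 1440 arrangements.
So 5040 − 1440 = 3600 arrangements keep them apart.

3600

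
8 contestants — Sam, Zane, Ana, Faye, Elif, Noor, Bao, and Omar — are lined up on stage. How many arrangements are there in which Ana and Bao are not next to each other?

30240

There are 8! = 40320 arrangements in all. If Ana and Bao are adjacent, merging them into one block gives 2·(7)! = 10080 arrangements.
So 40320 − 10080 = 30240 arrangements keep them apart.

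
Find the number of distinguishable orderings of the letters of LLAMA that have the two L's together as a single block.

12

Treat the 2 copies of L as a single block. The multiset to arrange is then {LL, A, A, M}, 4 items in all.
That gives (4)!/(2!) = 12 arrangements.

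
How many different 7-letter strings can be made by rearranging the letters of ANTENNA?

420

Letter multiplicities in ANTENNA: A×2, E×1, N×3, T×1.
The number of distinct arrangements is 7!/(3!·2!) = 5040/12 = 420.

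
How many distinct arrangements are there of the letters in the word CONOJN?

The 6 letters of CONOJN have repeats: N appearing twice and O appearing twice.
The number of distinct arrangements is 6!/(2!·2!) = 720/4 = 180.

180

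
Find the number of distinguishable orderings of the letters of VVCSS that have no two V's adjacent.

18

There are 5!/(2!·2!) = 30 arrangements of VVCSS in total.
Arrangements with the V's together: treat VV as one letter, giving (4)!/(2!) = 12.
Subtracting, 30 − 12 = 18 arrangements keep the V's apart.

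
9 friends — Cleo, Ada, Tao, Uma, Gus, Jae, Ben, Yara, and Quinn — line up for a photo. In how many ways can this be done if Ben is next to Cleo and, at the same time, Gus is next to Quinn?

20160

Treat {Ben,Cleo} as one block (2 orders) and {Gus,Quinn} as another (2 orders).
That leaves 7 units to arrange: 2 × 2 × 7! = 4 × 5040 = 20160.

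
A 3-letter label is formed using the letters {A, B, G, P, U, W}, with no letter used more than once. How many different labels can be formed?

With no repetition, fill the 3 letters in order: 6 choices, then 5, down to 4.
6 × 5 × 4 = 120.

120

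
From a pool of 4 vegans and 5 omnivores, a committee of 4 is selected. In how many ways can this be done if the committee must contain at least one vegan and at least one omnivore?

120

Total 4-person selections from all 9: C(9,4) = 126.
Subtract selections that omit an entire group: no vegans → C(5,4) = 5; no omnivores → C(4,4) = 1.
Both groups omitted at once is impossible, so 126 − 6 = 120.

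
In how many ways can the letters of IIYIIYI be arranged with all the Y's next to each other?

Treat the 2 copies of Y as a single block. The multiset to arrange is then {YY, I, I, I, I, I}, 6 items in all.
That gives (6)!/(5!) = 6 arrangements.

6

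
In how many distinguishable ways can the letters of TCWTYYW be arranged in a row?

630

Letter multiplicities in TCWTYYW: C×1, T×2, W×2, Y×2.
Dividing 7! = 5040 by 2!·2!·2! = 8 for the repeated letters gives 630.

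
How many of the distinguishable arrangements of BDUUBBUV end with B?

420

Fix B in the last position and arrange the remaining 7 letters.
Those 7 letters have B appearing twice and U appearing 3 times, giving (7)!/(3!·2!) = 420.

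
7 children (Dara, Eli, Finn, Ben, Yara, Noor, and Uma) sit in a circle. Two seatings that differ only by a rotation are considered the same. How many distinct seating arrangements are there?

720

Fix one person's seat to break rotational symmetry; the remaining 6 people can be arranged in (6)! = 720 ways.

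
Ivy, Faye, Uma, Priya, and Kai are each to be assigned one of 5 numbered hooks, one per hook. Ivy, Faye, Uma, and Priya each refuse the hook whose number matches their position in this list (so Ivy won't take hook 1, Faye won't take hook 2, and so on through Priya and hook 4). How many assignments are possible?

Let Aᵢ (for 1 ≤ i ≤ 4) be the placements that put person i in their forbidden hook. Any j of these fix j positions, leaving (5−j)! ways to fill the rest, and there are C(4,j) ways to pick which j.
By inclusion–exclusion, the number of valid placements is Σ_{j=0}^{4} (−1)^j C(4,j)·(5−j)!.
Computing: 120 − 96 + 36 − 8 + 1 = 53.

53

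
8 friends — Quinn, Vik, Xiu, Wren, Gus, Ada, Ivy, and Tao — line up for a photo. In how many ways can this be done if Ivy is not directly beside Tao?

Of the 8! = 40320 arrangements, those with Ivy and Tao adjacent number 2 × 7! = 10080 (treat the pair as a block with 2 internal orders).
So 40320 − 10080 = 30240 arrangements keep them apart.

30240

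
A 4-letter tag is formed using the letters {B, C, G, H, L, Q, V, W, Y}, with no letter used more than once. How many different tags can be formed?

3024

Choose and order 4 of the 9 symbols: the first letter has 9 options, the next 8, then 7, 6.
9 × 8 × 7 × 6 = 3024.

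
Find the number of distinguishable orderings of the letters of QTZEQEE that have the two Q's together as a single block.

Treat the 2 copies of Q as a single block. The multiset to arrange is then {QQ, E, E, E, T, Z}, 6 items in all.
That gives (6)!/(3!) = 120 arrangements.

120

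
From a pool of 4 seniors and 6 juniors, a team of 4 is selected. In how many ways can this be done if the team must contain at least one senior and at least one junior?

With no constraint there are C(10,4) = 210 possible selections.
Subtract selections that omit an entire group: no seniors → C(6,4) = 15; no juniors → C(4,4) = 1.
Both groups omitted at once is impossible, so 210 − 16 = 194.

194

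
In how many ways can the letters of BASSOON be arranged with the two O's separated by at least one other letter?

900

There are 7!/(2!·2!) = 1260 arrangements of BASSOON in total.
If the two O's are adjacent, glue them into one block, leaving 6 items to arrange: (6)!/(2!) = 360 ways.
Subtracting, 1260 − 360 = 900 arrangements keep the O's apart.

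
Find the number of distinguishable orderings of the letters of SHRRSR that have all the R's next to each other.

Treat the 3 copies of R as a single block. The multiset to arrange is then {RRR, H, S, S}, 4 items in all.
That gives (4)!/(2!) = 12 arrangements.

12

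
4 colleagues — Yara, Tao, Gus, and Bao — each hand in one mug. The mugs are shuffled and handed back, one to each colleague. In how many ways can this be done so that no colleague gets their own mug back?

9

Let Aᵢ be the assignments in which colleague i gets their own mug. We want the size of the complement of A₁∪…∪A_4.
By inclusion–exclusion this is Σ_{j=0}^{4} (−1)^j C(4,j)·(4−j)!.
Computing: 24 − 24 + 12 − 4 + 1 = 9.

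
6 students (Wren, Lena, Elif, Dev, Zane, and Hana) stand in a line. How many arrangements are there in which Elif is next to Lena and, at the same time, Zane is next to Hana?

Treat {Elif,Lena} as one block (2 orders) and {Zane,Hana} as another (2 orders).
That leaves 4 units to arrange: 2 × 2 × 4! = 4 × 24 = 96.

96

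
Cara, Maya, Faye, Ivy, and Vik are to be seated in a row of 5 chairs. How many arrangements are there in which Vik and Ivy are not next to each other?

72

There are 5! = 120 arrangements in all. If Vik and Ivy are adjacent, merging them into one block gives 2·(4)! = 48 arrangements.
So 120 − 48 = 72 arrangements keep them apart.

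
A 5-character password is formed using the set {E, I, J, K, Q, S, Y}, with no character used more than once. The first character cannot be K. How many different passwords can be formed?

2160

The first character has 7−1 = 6 choices (anything except K).
The remaining 4 characters are filled from the other 6 symbols without repetition: 6 × 5 × 4 × 3 = 360.
Total: 6 × 360 = 2160.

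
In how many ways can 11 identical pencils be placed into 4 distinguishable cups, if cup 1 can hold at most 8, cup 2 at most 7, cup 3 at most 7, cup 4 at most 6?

Without the upper bounds there are C(14,3) = 364 ways to split 11 among 4 cups.
Subtract solutions that violate a single cap (substitute x_i' = x_i − (cap_i+1)): x_1 ≥ 9 gives C(5,3) = 10; x_2 ≥ 8 gives C(6,3) = 20; x_3 ≥ 8 gives C(6,3) = 20; x_4 ≥ 7 gives C(7,3) = 35. Together 85.
No two caps can be exceeded simultaneously, so the pair terms are all 0.
By inclusion–exclusion the count is 364 − 85 + 0 = 279.

279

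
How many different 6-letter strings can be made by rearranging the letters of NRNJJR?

90

The 6 letters of NRNJJR have repeats: J appearing twice, N appearing twice, and R appearing twice.
The number of distinct arrangements is 6!/(2!·2!·2!) = 720/8 = 90.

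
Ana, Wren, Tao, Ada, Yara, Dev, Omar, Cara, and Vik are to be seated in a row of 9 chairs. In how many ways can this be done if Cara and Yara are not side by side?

282240

There are 9! = 362880 arrangements in all. If Cara and Yara are adjacent, merging them into one block gives 2·(8)! = 80640 arrangements.
So 362880 − 80640 = 282240 arrangements keep them apart.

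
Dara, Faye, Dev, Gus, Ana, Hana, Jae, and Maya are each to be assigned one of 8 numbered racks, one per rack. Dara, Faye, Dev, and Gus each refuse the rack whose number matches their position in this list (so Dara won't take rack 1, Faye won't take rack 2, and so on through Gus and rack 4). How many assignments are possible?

24024

Let Aᵢ (for 1 ≤ i ≤ 4) be the placements that put person i in their forbidden rack. Any j of these fix j positions, leaving (8−j)! ways to fill the rest, and there are C(4,j) ways to pick which j.
By inclusion–exclusion, the number of valid placements is Σ_{j=0}^{4} (−1)^j C(4,j)·(8−j)!.
Computing: 40320 − 20160 + 4320 − 480 + 24 = 24024.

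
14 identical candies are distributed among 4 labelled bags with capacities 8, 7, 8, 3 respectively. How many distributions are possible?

216

By stars and bars, unrestricted non-negative solutions to x_1+…+x_4 = 14 number C(14+3,3) = 680.
Subtract solutions that violate a single cap (substitute x_i' = x_i − (cap_i+1)): x_1 ≥ 9 gives C(8,3) = 56; x_2 ≥ 8 gives C(9,3) = 84; x_3 ≥ 9 gives C(8,3) = 56; x_4 ≥ 4 gives C(13,3) = 286. Together 482.
Add back pairs where two caps are both exceeded: 0 + 0 + 4 + 0 + 10 + 4 = 18.
By inclusion–exclusion the count is 680 − 482 + 18 = 216.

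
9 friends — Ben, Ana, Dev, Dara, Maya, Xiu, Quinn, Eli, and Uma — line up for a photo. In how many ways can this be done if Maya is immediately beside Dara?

Glue Maya and Dara into one block (2 internal orders), leaving 8 units to arrange in a row.
That gives 2 × 8! = 2 × 40320 = 80640.

80640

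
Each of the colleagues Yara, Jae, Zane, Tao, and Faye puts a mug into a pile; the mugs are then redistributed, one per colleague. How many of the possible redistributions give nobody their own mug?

Count assignments avoiding every fixed point. For any j of the 5 colleagues fixed to their own mug, the other 5−j can be arranged in (5−j)! ways.
By inclusion–exclusion this is Σ_{j=0}^{5} (−1)^j C(5,j)·(5−j)!.
Computing: 120 − 120 + 60 − 20 + 5 − 1 = 44.

44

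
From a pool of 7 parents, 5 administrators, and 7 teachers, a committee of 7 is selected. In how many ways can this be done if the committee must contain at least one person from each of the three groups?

Total 7-person selections from all 19: C(19,7) = 50388.
Selections missing a whole group: no parents → C(12,7) = 792; no administrators → C(14,7) = 3432; no teachers → C(12,7) = 792.
Add back selections omitting two groups (i.e. drawn from a single group): C(7,7) + C(5,7) + C(7,7) = 2.
By inclusion–exclusion: 50388 − 5016 + 2 = 45374.

45374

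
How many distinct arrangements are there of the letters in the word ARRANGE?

The 7 letters of ARRANGE have repeats: A appearing twice and R appearing twice.
Dividing 7! = 5040 by 2!·2! = 4 for the repeated letters gives 1260.

1260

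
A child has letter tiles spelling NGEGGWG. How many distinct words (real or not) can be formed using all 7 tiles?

Letter multiplicities in NGEGGWG: E×1, G×4, N×1, W×1.
So there are 7! / (4!) = 210 distinguishable arrangements.

210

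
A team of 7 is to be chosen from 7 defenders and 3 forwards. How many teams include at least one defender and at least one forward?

With no constraint there are C(10,7) = 120 possible selections.
Subtract selections that omit an entire group: no defenders → C(3,7) = 0; no forwards → C(7,7) = 1.
Both groups omitted at once is impossible, so 120 − 1 = 119.

119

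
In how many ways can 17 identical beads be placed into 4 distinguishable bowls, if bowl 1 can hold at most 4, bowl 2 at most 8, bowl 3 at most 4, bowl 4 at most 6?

By stars and bars, unrestricted non-negative solutions to x_1+…+x_4 = 17 number C(17+3,3) = 1140.
Subtract solutions that violate a single cap (substitute x_i' = x_i − (cap_i+1)): x_1 ≥ 5 gives C(15,3) = 455; x_2 ≥ 9 gives C(11,3) = 165; x_3 ≥ 5 gives C(15,3) = 455; x_4 ≥ 7 gives C(13,3) = 286. Together 1361.
Add back pairs where two caps are both exceeded: 20 + 120 + 56 + 20 + 4 + 56 = 276.
Subtract triples: 0 + 0 + 1 + 0 = 1.
By inclusion–exclusion the count is 1140 − 1361 + 276 − 1 = 54.

54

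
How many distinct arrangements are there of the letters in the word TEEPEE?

The 6 letters of TEEPEE have repeats: E appearing 4 times.
The number of distinct arrangements is 6!/(4!) = 720/24 = 30.

30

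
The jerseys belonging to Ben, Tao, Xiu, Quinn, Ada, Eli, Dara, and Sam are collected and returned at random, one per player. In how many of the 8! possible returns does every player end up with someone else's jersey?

Count assignments avoiding every fixed point. For any j of the 8 players fixed to their old jersey, the other 8−j can be arranged in (8−j)! ways.
By inclusion–exclusion this is Σ_{j=0}^{8} (−1)^j C(8,j)·(8−j)!.
Computing: 40320 − 40320 + 20160 − 6720 + 1680 − 336 + 56 − 8 + 1 = 14833.

14833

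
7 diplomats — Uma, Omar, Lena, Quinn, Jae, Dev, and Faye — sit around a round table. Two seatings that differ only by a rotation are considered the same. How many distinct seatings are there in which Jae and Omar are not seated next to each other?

Without the restriction there are (6)! = 720 seatings.
Seatings with Jae beside Omar: treat them as a block with 2 internal orders, giving 2 × (5)! = 240.
Subtracting, 720 − 240 = 480.

480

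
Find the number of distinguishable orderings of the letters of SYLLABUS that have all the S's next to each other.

2520

Treat the 2 copies of S as a single block. The multiset to arrange is then {SS, A, B, L, L, U, Y}, 7 items in all.
That gives (7)!/(2!) = 2520 arrangements.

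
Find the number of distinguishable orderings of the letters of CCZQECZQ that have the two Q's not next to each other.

1260

There are 8!/(3!·2!·2!) = 1680 arrangements of CCZQECZQ in total.
Arrangements with the Q's together: treat QQ as one letter, giving (7)!/(3!·2!) = 420.
Subtracting, 1680 − 420 = 1260 arrangements keep the Q's apart.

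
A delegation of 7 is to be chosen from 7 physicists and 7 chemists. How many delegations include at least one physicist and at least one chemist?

With no constraint there are C(14,7) = 3432 possible selections.
Selections missing a whole group: no physicists → C(7,7) = 1; no chemists → C(7,7) = 1.
Both groups omitted at once is impossible, so 3432 − 2 = 3430.

3430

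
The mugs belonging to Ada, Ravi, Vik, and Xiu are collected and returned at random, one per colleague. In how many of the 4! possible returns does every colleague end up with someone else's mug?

9

Count assignments avoiding every fixed point. For any j of the 4 colleagues fixed to their own mug, the other 4−j can be arranged in (4−j)! ways.
By inclusion–exclusion this is Σ_{j=0}^{4} (−1)^j C(4,j)·(4−j)!.
Computing: 24 − 24 + 12 − 4 + 1 = 9.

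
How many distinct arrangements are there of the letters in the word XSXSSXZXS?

Letter multiplicities in XSXSSXZXS: S×4, X×4, Z×1.
The number of distinct arrangements is 9!/(4!·4!) = 362880/576 = 630.

630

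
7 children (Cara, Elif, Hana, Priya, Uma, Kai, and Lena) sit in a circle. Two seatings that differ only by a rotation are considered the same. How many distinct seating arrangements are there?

720

Around a circle, 7 distinct people have 7!/7 = (6)! = 720 rotationally distinct seatings.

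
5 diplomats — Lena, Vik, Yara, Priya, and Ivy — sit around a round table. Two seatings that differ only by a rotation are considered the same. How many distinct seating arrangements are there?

Seat Lena anywhere (absorbing the rotational symmetry), then permute the other 4: (4)! = 24.

24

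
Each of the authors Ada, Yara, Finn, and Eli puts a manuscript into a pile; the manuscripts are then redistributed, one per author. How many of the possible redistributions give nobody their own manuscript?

9

Count assignments avoiding every fixed point. For any j of the 4 authors fixed to their own manuscript, the other 4−j can be arranged in (4−j)! ways.
By inclusion–exclusion this is Σ_{j=0}^{4} (−1)^j C(4,j)·(4−j)!.
Computing: 24 − 24 + 12 − 4 + 1 = 9.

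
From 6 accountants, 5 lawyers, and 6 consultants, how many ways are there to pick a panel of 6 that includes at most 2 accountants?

8184

Split by how many accountants are chosen (0 through 2).
Sum: C(6,0)·C(11,6) + C(6,1)·C(11,5) + C(6,2)·C(11,4) = 462 + 2772 + 4950 = 8184.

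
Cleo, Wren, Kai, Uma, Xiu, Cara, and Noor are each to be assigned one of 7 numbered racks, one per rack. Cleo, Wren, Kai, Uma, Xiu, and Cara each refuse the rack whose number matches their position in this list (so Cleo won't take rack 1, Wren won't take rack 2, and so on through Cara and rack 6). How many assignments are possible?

2119

Let Aᵢ (for 1 ≤ i ≤ 6) be the placements that put person i in their forbidden rack. Any j of these fix j positions, leaving (7−j)! ways to fill the rest, and there are C(6,j) ways to pick which j.
By inclusion–exclusion, the number of valid placements is Σ_{j=0}^{6} (−1)^j C(6,j)·(7−j)!.
Computing: 5040 − 4320 + 1800 − 480 + 90 − 12 + 1 = 2119.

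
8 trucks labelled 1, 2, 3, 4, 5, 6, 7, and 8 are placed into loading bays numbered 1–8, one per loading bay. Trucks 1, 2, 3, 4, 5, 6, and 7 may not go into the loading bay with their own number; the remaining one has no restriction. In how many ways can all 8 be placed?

16687

Let Aᵢ (for 1 ≤ i ≤ 7) be the placements that put truck i in its forbidden loading bay. Any j of these fix j positions, leaving (8−j)! ways to fill the rest, and there are C(7,j) ways to pick which j.
By inclusion–exclusion, the number of valid placements is Σ_{j=0}^{7} (−1)^j C(7,j)·(8−j)!.
Computing: 40320 − 35280 + 15120 − 4200 + 840 − 126 + 14 − 1 = 16687.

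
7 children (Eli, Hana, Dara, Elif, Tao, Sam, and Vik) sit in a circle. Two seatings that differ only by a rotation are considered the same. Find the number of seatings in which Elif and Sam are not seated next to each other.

Without the restriction there are (6)! = 720 seatings.
Those with Elif next to Sam: fuse the pair into one unit and seat 6 units around a circle — 2·(5)! = 240.
Subtracting, 720 − 240 = 480.

480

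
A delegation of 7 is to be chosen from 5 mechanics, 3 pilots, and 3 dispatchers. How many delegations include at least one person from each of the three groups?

314

With no constraint there are C(11,7) = 330 possible selections.
Subtract selections that omit an entire group: no mechanics → C(6,7) = 0; no pilots → C(8,7) = 8; no dispatchers → C(8,7) = 8.
Add back selections omitting two groups (i.e. drawn from a single group): C(5,7) + C(3,7) + C(3,7) = 0.
By inclusion–exclusion: 330 − 16 + 0 = 314.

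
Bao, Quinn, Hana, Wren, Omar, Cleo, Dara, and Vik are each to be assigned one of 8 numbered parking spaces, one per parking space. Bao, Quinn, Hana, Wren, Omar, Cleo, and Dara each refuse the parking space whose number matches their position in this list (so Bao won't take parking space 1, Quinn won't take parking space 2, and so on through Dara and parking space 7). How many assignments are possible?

Let Aᵢ (for 1 ≤ i ≤ 7) be the placements that put person i in their forbidden parking space. Any j of these fix j positions, leaving (8−j)! ways to fill the rest, and there are C(7,j) ways to pick which j.
By inclusion–exclusion, the number of valid placements is Σ_{j=0}^{7} (−1)^j C(7,j)·(8−j)!.
Computing: 40320 − 35280 + 15120 − 4200 + 840 − 126 + 14 − 1 = 16687.

16687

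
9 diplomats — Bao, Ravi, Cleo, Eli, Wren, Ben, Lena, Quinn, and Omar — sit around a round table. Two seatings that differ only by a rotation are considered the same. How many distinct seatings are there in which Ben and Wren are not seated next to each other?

All circular seatings of 9 people number (8)! = 40320.
Those with Ben next to Wren: fuse the pair into one unit and seat 8 units around a circle — 2·(7)! = 10080.
Subtracting, 40320 − 10080 = 30240.

30240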